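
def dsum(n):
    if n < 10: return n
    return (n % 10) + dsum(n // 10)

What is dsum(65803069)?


dsum(65803069) = 9 + dsum(6580306)
dsum(6580306) = 6 + dsum(658030)
dsum(658030) = 0 + dsum(65803)
dsum(65803) = 3 + dsum(6580)
dsum(6580) = 0 + dsum(658)
dsum(658) = 8 + dsum(65)
dsum(65) = 5 + dsum(6)
dsum(6) = 6  (base case)
Total: 9 + 6 + 0 + 3 + 0 + 8 + 5 + 6 = 37

37


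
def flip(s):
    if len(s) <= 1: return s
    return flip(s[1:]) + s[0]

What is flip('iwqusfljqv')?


flip('iwqusfljqv') = flip('wqusfljqv') + 'i'
flip('wqusfljqv') = flip('qusfljqv') + 'w'
flip('qusfljqv') = flip('usfljqv') + 'q'
flip('usfljqv') = flip('sfljqv') + 'u'
flip('sfljqv') = flip('fljqv') + 's'
flip('fljqv') = flip('ljqv') + 'f'
flip('ljqv') = flip('jqv') + 'l'
flip('jqv') = flip('qv') + 'j'
flip('qv') = flip('v') + 'q'
flip('v') = 'v'  (base case)
Concatenating: 'v' + 'q' + 'j' + 'l' + 'f' + 's' + 'u' + 'q' + 'w' + 'i' = 'vqjlfsuqwi'

vqjlfsuqwi


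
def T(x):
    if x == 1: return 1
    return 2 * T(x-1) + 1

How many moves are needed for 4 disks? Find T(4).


T(4) = 2 * T(3) + 1
T(3) = 2 * T(2) + 1
T(2) = 2 * T(1) + 1
T(1) = 1  (base case)
T(2) = 2 * 1 + 1 = 3
T(3) = 2 * 3 + 1 = 7
T(4) = 2 * 7 + 1 = 15

15


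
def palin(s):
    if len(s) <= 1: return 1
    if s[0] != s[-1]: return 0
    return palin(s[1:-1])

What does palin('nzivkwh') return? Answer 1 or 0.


palin('nzivkwh'): s[0]='n' != s[-1]='h' -> return 0
Result: 0 (not a palindrome)

0


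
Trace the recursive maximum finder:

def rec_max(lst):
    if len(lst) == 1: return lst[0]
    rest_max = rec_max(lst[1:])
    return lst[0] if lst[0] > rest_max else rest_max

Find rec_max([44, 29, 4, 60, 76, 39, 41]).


rec_max([44, 29, 4, 60, 76, 39, 41]): compare 44 with rec_max([29, 4, 60, 76, 39, 41])
rec_max([29, 4, 60, 76, 39, 41]): compare 29 with rec_max([4, 60, 76, 39, 41])
rec_max([4, 60, 76, 39, 41]): compare 4 with rec_max([60, 76, 39, 41])
rec_max([60, 76, 39, 41]): compare 60 with rec_max([76, 39, 41])
rec_max([76, 39, 41]): compare 76 with rec_max([39, 41])
rec_max([39, 41]): compare 39 with rec_max([41])
rec_max([41]) = 41  (base case)
Compare 39 with 41 -> 41
Compare 76 with 41 -> 76
Compare 60 with 76 -> 76
Compare 4 with 76 -> 76
Compare 29 with 76 -> 76
Compare 44 with 76 -> 76

76


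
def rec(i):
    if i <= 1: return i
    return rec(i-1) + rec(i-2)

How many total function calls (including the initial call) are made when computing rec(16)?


Let C(n) = total calls for rec(n)
C(0) = 1, C(1) = 1
C(2) = 1 + C(1) + C(0) = 1 + 1 + 1 = 3
C(3) = 1 + C(2) + C(1) = 1 + 3 + 1 = 5
C(4) = 1 + C(3) + C(2) = 1 + 5 + 3 = 9
C(5) = 1 + C(4) + C(3) = 1 + 9 + 5 = 15
C(6) = 1 + C(5) + C(4) = 1 + 15 + 9 = 25
C(7) = 1 + C(6) + C(5) = 1 + 25 + 15 = 41
C(8) = 1 + C(7) + C(6) = 1 + 41 + 25 = 67
C(9) = 1 + C(8) + C(7) = 1 + 67 + 41 = 109
C(10) = 1 + C(9) + C(8) = 1 + 109 + 67 = 177
C(11) = 1 + C(10) + C(9) = 1 + 177 + 109 = 287
C(12) = 1 + C(11) + C(10) = 1 + 287 + 177 = 465
C(13) = 1 + C(12) + C(11) = 1 + 465 + 287 = 753
C(14) = 1 + C(13) + C(12) = 1 + 753 + 465 = 1219
C(15) = 1 + C(14) + C(13) = 1 + 1219 + 753 = 1973
C(16) = 1 + C(15) + C(14) = 1 + 1973 + 1219 = 3193

3193


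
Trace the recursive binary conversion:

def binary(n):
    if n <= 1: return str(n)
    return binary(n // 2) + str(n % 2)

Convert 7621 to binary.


binary(7621) = binary(3810) + '1'
binary(3810) = binary(1905) + '0'
binary(1905) = binary(952) + '1'
binary(952) = binary(476) + '0'
binary(476) = binary(238) + '0'
binary(238) = binary(119) + '0'
binary(119) = binary(59) + '1'
binary(59) = binary(29) + '1'
binary(29) = binary(14) + '1'
binary(14) = binary(7) + '0'
binary(7) = binary(3) + '1'
binary(3) = binary(1) + '1'
binary(1) = '1'  (base case)
Concatenating: '1' + '1' + '1' + '0' + '1' + '1' + '1' + '0' + '0' + '0' + '1' + '0' + '1' = '1110111000101'

1110111000101


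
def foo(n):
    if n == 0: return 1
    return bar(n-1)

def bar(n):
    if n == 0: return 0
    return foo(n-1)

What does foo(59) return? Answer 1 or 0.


foo(59) = bar(58)
bar(58) = foo(57)
foo(57) = bar(56)
bar(56) = foo(55)
foo(55) = bar(54)
bar(54) = foo(53)
foo(53) = bar(52)
bar(52) = foo(51)
foo(51) = bar(50)
bar(50) = foo(49)
foo(49) = bar(48)
bar(48) = foo(47)
foo(47) = bar(46)
bar(46) = foo(45)
foo(45) = bar(44)
bar(44) = foo(43)
foo(43) = bar(42)
bar(42) = foo(41)
foo(41) = bar(40)
bar(40) = foo(39)
foo(39) = bar(38)
bar(38) = foo(37)
foo(37) = bar(36)
bar(36) = foo(35)
foo(35) = bar(34)
bar(34) = foo(33)
foo(33) = bar(32)
bar(32) = foo(31)
foo(31) = bar(30)
bar(30) = foo(29)
foo(29) = bar(28)
bar(28) = foo(27)
foo(27) = bar(26)
bar(26) = foo(25)
foo(25) = bar(24)
bar(24) = foo(23)
foo(23) = bar(22)
bar(22) = foo(21)
foo(21) = bar(20)
bar(20) = foo(19)
foo(19) = bar(18)
bar(18) = foo(17)
foo(17) = bar(16)
bar(16) = foo(15)
foo(15) = bar(14)
bar(14) = foo(13)
foo(13) = bar(12)
bar(12) = foo(11)
foo(11) = bar(10)
bar(10) = foo(9)
foo(9) = bar(8)
bar(8) = foo(7)
foo(7) = bar(6)
bar(6) = foo(5)
foo(5) = bar(4)
bar(4) = foo(3)
foo(3) = bar(2)
bar(2) = foo(1)
foo(1) = bar(0)
bar(0) = 0  (base case)
Result: 0

0


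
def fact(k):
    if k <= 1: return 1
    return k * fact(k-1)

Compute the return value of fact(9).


fact(9)
= 9 * fact(8)
= 9 * 8 * fact(7)
= 9 * 8 * 7 * fact(6)
= 9 * 8 * 7 * 6 * fact(5)
= 9 * 8 * 7 * 6 * 5 * fact(4)
= 9 * 8 * 7 * 6 * 5 * 4 * fact(3)
= 9 * 8 * 7 * 6 * 5 * 4 * 3 * fact(2)
= 9 * 8 * 7 * 6 * 5 * 4 * 3 * 2 * fact(1)
= 9 * 8 * 7 * 6 * 5 * 4 * 3 * 2 * 1
= 362880

362880


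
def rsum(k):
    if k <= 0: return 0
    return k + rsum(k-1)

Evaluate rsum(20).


rsum(20)
= 20 + 19 + 18 + 17 + 16 + 15 + 14 + 13 + 12 + 11 + 10 + 9 + 8 + 7 + 6 + 5 + 4 + 3 + 2 + 1 + rsum(0)
= 20 + 19 + 18 + 17 + 16 + 15 + 14 + 13 + 12 + 11 + 10 + 9 + 8 + 7 + 6 + 5 + 4 + 3 + 2 + 1 + 0
= 210

210


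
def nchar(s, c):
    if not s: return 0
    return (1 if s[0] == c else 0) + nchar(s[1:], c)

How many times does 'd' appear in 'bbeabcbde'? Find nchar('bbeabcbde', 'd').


s[0]='b' != 'd' -> 0
s[0]='b' != 'd' -> 0
s[0]='e' != 'd' -> 0
s[0]='a' != 'd' -> 0
s[0]='b' != 'd' -> 0
s[0]='c' != 'd' -> 0
s[0]='b' != 'd' -> 0
s[0]='d' == 'd' -> 1
s[0]='e' != 'd' -> 0
Sum: 0 + 0 + 0 + 0 + 0 + 0 + 0 + 1 + 0 = 1

1


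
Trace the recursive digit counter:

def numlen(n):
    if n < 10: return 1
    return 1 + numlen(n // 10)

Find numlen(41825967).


numlen(41825967) = 1 + numlen(4182596)
numlen(4182596) = 1 + numlen(418259)
numlen(418259) = 1 + numlen(41825)
numlen(41825) = 1 + numlen(4182)
numlen(4182) = 1 + numlen(418)
numlen(418) = 1 + numlen(41)
numlen(41) = 1 + numlen(4)
numlen(4) = 1  (base case: 4 < 10)
Unwinding: 1 + 1 + 1 + 1 + 1 + 1 + 1 + 1 = 8

8


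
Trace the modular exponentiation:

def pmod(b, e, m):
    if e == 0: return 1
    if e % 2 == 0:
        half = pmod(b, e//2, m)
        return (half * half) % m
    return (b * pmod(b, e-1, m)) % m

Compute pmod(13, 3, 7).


pmod(13, 3, 7): e is odd, compute pmod(13, 2, 7)
  pmod(13, 2, 7): e is even, compute pmod(13, 1, 7)
    pmod(13, 1, 7): e is odd, compute pmod(13, 0, 7)
      pmod(13, 0, 7) = 1
    (13 * 1) % 7 = 6
  half=6, (6*6) % 7 = 1
(13 * 1) % 7 = 6

6


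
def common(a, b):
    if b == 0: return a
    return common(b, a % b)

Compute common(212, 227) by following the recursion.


common(212, 227) = common(227, 212)
common(227, 212) = common(212, 15)
common(212, 15) = common(15, 2)
common(15, 2) = common(2, 1)
common(2, 1) = common(1, 0)
common(1, 0) = 1  (base case)

1


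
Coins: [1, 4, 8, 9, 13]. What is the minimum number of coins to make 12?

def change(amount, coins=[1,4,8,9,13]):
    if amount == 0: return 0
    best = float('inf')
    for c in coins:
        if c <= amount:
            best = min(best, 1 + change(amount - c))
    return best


Building up with DP:
change(0) = 0
change(1) = min(1+change(0)=1+0=1) = 1
change(2) = min(1+change(1)=1+1=2) = 2
change(3) = min(1+change(2)=1+2=3) = 3
change(4) = min(1+change(3)=1+3=4, 1+change(0)=1+0=1) = 1
change(5) = min(1+change(4)=1+1=2, 1+change(1)=1+1=2) = 2
change(6) = min(1+change(5)=1+2=3, 1+change(2)=1+2=3) = 3
change(7) = min(1+change(6)=1+3=4, 1+change(3)=1+3=4) = 4
change(8) = min(1+change(7)=1+4=5, 1+change(4)=1+1=2, 1+change(0)=1+0=1) = 1
change(9) = min(1+change(8)=1+1=2, 1+change(5)=1+2=3, 1+change(1)=1+1=2, 1+change(0)=1+0=1) = 1
change(10) = min(1+change(9)=1+1=2, 1+change(6)=1+3=4, 1+change(2)=1+2=3, 1+change(1)=1+1=2) = 2
change(11) = min(1+change(10)=1+2=3, 1+change(7)=1+4=5, 1+change(3)=1+3=4, 1+change(2)=1+2=3) = 3
change(12) = min(1+change(11)=1+3=4, 1+change(8)=1+1=2, 1+change(4)=1+1=2, 1+change(3)=1+3=4) = 2

2


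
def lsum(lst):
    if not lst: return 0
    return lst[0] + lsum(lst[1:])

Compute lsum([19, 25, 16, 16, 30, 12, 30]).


lsum([19, 25, 16, 16, 30, 12, 30]) = 19 + lsum([25, 16, 16, 30, 12, 30])
lsum([25, 16, 16, 30, 12, 30]) = 25 + lsum([16, 16, 30, 12, 30])
lsum([16, 16, 30, 12, 30]) = 16 + lsum([16, 30, 12, 30])
lsum([16, 30, 12, 30]) = 16 + lsum([30, 12, 30])
lsum([30, 12, 30]) = 30 + lsum([12, 30])
lsum([12, 30]) = 12 + lsum([30])
lsum([30]) = 30 + lsum([])
lsum([]) = 0  (base case)
Total: 19 + 25 + 16 + 16 + 30 + 12 + 30 + 0 = 148

148


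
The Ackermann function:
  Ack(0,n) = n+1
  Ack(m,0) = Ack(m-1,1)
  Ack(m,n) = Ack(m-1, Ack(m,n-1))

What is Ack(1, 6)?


Ack(1, 6) = Ack(0, Ack(1, 5))
  Ack(1, 5) = Ack(0, Ack(1, 4))
    Ack(1, 4) = Ack(0, Ack(1, 3))
      Ack(1, 3) = Ack(0, Ack(1, 2))
        Ack(1, 2) = Ack(0, Ack(1, 1))
          Ack(1, 1) = Ack(0, Ack(1, 0))
          Ack(1, 0) = Ack(0, 1)
          Ack(0, 1) = 2
            = Ack(0, 2)
          Ack(0, 2) = 3
          = Ack(0, 3)
          Ack(0, 3) = 4
        = Ack(0, 4)
        Ack(0, 4) = 5
      = Ack(0, 5)
      Ack(0, 5) = 6
    = Ack(0, 6)
    Ack(0, 6) = 7
  = Ack(0, 7)
  Ack(0, 7) = 8
Result: Ack(1, 6) = 8

8


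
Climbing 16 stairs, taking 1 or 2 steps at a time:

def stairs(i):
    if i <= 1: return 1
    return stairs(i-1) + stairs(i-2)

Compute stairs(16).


Building up from base cases:
stairs(0) = 1
stairs(1) = 1
stairs(2) = stairs(1) + stairs(0) = 1 + 1 = 2
stairs(3) = stairs(2) + stairs(1) = 2 + 1 = 3
stairs(4) = stairs(3) + stairs(2) = 3 + 2 = 5
stairs(5) = stairs(4) + stairs(3) = 5 + 3 = 8
stairs(6) = stairs(5) + stairs(4) = 8 + 5 = 13
stairs(7) = stairs(6) + stairs(5) = 13 + 8 = 21
stairs(8) = stairs(7) + stairs(6) = 21 + 13 = 34
stairs(9) = stairs(8) + stairs(7) = 34 + 21 = 55
stairs(10) = stairs(9) + stairs(8) = 55 + 34 = 89
stairs(11) = stairs(10) + stairs(9) = 89 + 55 = 144
stairs(12) = stairs(11) + stairs(10) = 144 + 89 = 233
stairs(13) = stairs(12) + stairs(11) = 233 + 144 = 377
stairs(14) = stairs(13) + stairs(12) = 377 + 233 = 610
stairs(15) = stairs(14) + stairs(13) = 610 + 377 = 987
stairs(16) = stairs(15) + stairs(14) = 987 + 610 = 1597

1597


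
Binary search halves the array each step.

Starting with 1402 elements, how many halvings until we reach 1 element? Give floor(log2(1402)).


1402 / 2 = 701
701 / 2 = 350
350 / 2 = 175
175 / 2 = 87
87 / 2 = 43
43 / 2 = 21
21 / 2 = 10
10 / 2 = 5
5 / 2 = 2
2 / 2 = 1
Reached 1 after 10 halvings

10


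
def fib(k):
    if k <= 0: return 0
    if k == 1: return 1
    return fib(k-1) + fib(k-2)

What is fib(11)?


Computing fib(11) bottom-up:
fib(0) = 0
fib(1) = 1
fib(2) = fib(1) + fib(0) = 1 + 0 = 1
fib(3) = fib(2) + fib(1) = 1 + 1 = 2
fib(4) = fib(3) + fib(2) = 2 + 1 = 3
fib(5) = fib(4) + fib(3) = 3 + 2 = 5
fib(6) = fib(5) + fib(4) = 5 + 3 = 8
fib(7) = fib(6) + fib(5) = 8 + 5 = 13
fib(8) = fib(7) + fib(6) = 13 + 8 = 21
fib(9) = fib(8) + fib(7) = 21 + 13 = 34
fib(10) = fib(9) + fib(8) = 34 + 21 = 55
fib(11) = fib(10) + fib(9) = 55 + 34 = 89

89


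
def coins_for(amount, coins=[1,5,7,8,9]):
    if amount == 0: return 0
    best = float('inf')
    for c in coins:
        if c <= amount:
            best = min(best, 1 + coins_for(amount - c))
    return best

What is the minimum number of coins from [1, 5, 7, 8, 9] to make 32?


Building up with DP:
coins_for(0) = 0
coins_for(1) = min(1+coins_for(0)=1+0=1) = 1
coins_for(2) = min(1+coins_for(1)=1+1=2) = 2
coins_for(3) = min(1+coins_for(2)=1+2=3) = 3
coins_for(4) = min(1+coins_for(3)=1+3=4) = 4
coins_for(5) = min(1+coins_for(4)=1+4=5, 1+coins_for(0)=1+0=1) = 1
coins_for(6) = min(1+coins_for(5)=1+1=2, 1+coins_for(1)=1+1=2) = 2
coins_for(7) = min(1+coins_for(6)=1+2=3, 1+coins_for(2)=1+2=3, 1+coins_for(0)=1+0=1) = 1
coins_for(8) = min(1+coins_for(7)=1+1=2, 1+coins_for(3)=1+3=4, 1+coins_for(1)=1+1=2, 1+coins_for(0)=1+0=1) = 1
coins_for(9) = min(1+coins_for(8)=1+1=2, 1+coins_for(4)=1+4=5, 1+coins_for(2)=1+2=3, 1+coins_for(1)=1+1=2, 1+coins_for(0)=1+0=1) = 1
coins_for(10) = min(1+coins_for(9)=1+1=2, 1+coins_for(5)=1+1=2, 1+coins_for(3)=1+3=4, 1+coins_for(2)=1+2=3, 1+coins_for(1)=1+1=2) = 2
coins_for(11) = min(1+coins_for(10)=1+2=3, 1+coins_for(6)=1+2=3, 1+coins_for(4)=1+4=5, 1+coins_for(3)=1+3=4, 1+coins_for(2)=1+2=3) = 3
coins_for(12) = min(1+coins_for(11)=1+3=4, 1+coins_for(7)=1+1=2, 1+coins_for(5)=1+1=2, 1+coins_for(4)=1+4=5, 1+coins_for(3)=1+3=4) = 2
coins_for(13) = min(1+coins_for(12)=1+2=3, 1+coins_for(8)=1+1=2, 1+coins_for(6)=1+2=3, 1+coins_for(5)=1+1=2, 1+coins_for(4)=1+4=5) = 2
coins_for(14) = min(1+coins_for(13)=1+2=3, 1+coins_for(9)=1+1=2, 1+coins_for(7)=1+1=2, 1+coins_for(6)=1+2=3, 1+coins_for(5)=1+1=2) = 2
coins_for(15) = min(1+coins_for(14)=1+2=3, 1+coins_for(10)=1+2=3, 1+coins_for(8)=1+1=2, 1+coins_for(7)=1+1=2, 1+coins_for(6)=1+2=3) = 2
coins_for(16) = min(1+coins_for(15)=1+2=3, 1+coins_for(11)=1+3=4, 1+coins_for(9)=1+1=2, 1+coins_for(8)=1+1=2, 1+coins_for(7)=1+1=2) = 2
coins_for(17) = min(1+coins_for(16)=1+2=3, 1+coins_for(12)=1+2=3, 1+coins_for(10)=1+2=3, 1+coins_for(9)=1+1=2, 1+coins_for(8)=1+1=2) = 2
coins_for(18) = min(1+coins_for(17)=1+2=3, 1+coins_for(13)=1+2=3, 1+coins_for(11)=1+3=4, 1+coins_for(10)=1+2=3, 1+coins_for(9)=1+1=2) = 2
coins_for(19) = min(1+coins_for(18)=1+2=3, 1+coins_for(14)=1+2=3, 1+coins_for(12)=1+2=3, 1+coins_for(11)=1+3=4, 1+coins_for(10)=1+2=3) = 3
coins_for(20) = min(1+coins_for(19)=1+3=4, 1+coins_for(15)=1+2=3, 1+coins_for(13)=1+2=3, 1+coins_for(12)=1+2=3, 1+coins_for(11)=1+3=4) = 3
coins_for(21) = min(1+coins_for(20)=1+3=4, 1+coins_for(16)=1+2=3, 1+coins_for(14)=1+2=3, 1+coins_for(13)=1+2=3, 1+coins_for(12)=1+2=3) = 3
coins_for(22) = min(1+coins_for(21)=1+3=4, 1+coins_for(17)=1+2=3, 1+coins_for(15)=1+2=3, 1+coins_for(14)=1+2=3, 1+coins_for(13)=1+2=3) = 3
coins_for(23) = min(1+coins_for(22)=1+3=4, 1+coins_for(18)=1+2=3, 1+coins_for(16)=1+2=3, 1+coins_for(15)=1+2=3, 1+coins_for(14)=1+2=3) = 3
coins_for(24) = min(1+coins_for(23)=1+3=4, 1+coins_for(19)=1+3=4, 1+coins_for(17)=1+2=3, 1+coins_for(16)=1+2=3, 1+coins_for(15)=1+2=3) = 3
coins_for(25) = min(1+coins_for(24)=1+3=4, 1+coins_for(20)=1+3=4, 1+coins_for(18)=1+2=3, 1+coins_for(17)=1+2=3, 1+coins_for(16)=1+2=3) = 3
coins_for(26) = min(1+coins_for(25)=1+3=4, 1+coins_for(21)=1+3=4, 1+coins_for(19)=1+3=4, 1+coins_for(18)=1+2=3, 1+coins_for(17)=1+2=3) = 3
coins_for(27) = min(1+coins_for(26)=1+3=4, 1+coins_for(22)=1+3=4, 1+coins_for(20)=1+3=4, 1+coins_for(19)=1+3=4, 1+coins_for(18)=1+2=3) = 3
coins_for(28) = min(1+coins_for(27)=1+3=4, 1+coins_for(23)=1+3=4, 1+coins_for(21)=1+3=4, 1+coins_for(20)=1+3=4, 1+coins_for(19)=1+3=4) = 4
coins_for(29) = min(1+coins_for(28)=1+4=5, 1+coins_for(24)=1+3=4, 1+coins_for(22)=1+3=4, 1+coins_for(21)=1+3=4, 1+coins_for(20)=1+3=4) = 4
coins_for(30) = min(1+coins_for(29)=1+4=5, 1+coins_for(25)=1+3=4, 1+coins_for(23)=1+3=4, 1+coins_for(22)=1+3=4, 1+coins_for(21)=1+3=4) = 4
coins_for(31) = min(1+coins_for(30)=1+4=5, 1+coins_for(26)=1+3=4, 1+coins_for(24)=1+3=4, 1+coins_for(23)=1+3=4, 1+coins_for(22)=1+3=4) = 4
coins_for(32) = min(1+coins_for(31)=1+4=5, 1+coins_for(27)=1+3=4, 1+coins_for(25)=1+3=4, 1+coins_for(24)=1+3=4, 1+coins_for(23)=1+3=4) = 4

4


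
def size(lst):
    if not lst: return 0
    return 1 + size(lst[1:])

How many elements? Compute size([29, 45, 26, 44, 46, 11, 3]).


size([29, 45, 26, 44, 46, 11, 3]) = 1 + size([45, 26, 44, 46, 11, 3])
size([45, 26, 44, 46, 11, 3]) = 1 + size([26, 44, 46, 11, 3])
size([26, 44, 46, 11, 3]) = 1 + size([44, 46, 11, 3])
size([44, 46, 11, 3]) = 1 + size([46, 11, 3])
size([46, 11, 3]) = 1 + size([11, 3])
size([11, 3]) = 1 + size([3])
size([3]) = 1 + size([])
size([]) = 0  (base case)
Unwinding: 1 + 1 + 1 + 1 + 1 + 1 + 1 + 0 = 7

7


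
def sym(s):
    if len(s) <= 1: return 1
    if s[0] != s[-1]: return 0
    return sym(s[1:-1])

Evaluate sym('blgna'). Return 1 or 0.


sym('blgna'): s[0]='b' != s[-1]='a' -> return 0
Result: 0 (not a palindrome)

0


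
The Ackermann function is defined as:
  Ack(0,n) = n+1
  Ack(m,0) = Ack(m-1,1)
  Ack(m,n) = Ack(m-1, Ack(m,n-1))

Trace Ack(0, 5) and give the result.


Ack(0, 5) = 6
Result: Ack(0, 5) = 6

6


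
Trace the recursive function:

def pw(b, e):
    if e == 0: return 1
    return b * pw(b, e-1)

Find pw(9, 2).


pw(9, 2)
= 9 * pw(9, 1)
= 9 * 9 * pw(9, 0)
= 9 * 9 * 1
= 81

81


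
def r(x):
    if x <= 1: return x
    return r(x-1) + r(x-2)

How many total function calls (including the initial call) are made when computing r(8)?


Let C(n) = total calls for r(n)
C(0) = 1, C(1) = 1
C(2) = 1 + C(1) + C(0) = 1 + 1 + 1 = 3
C(3) = 1 + C(2) + C(1) = 1 + 3 + 1 = 5
C(4) = 1 + C(3) + C(2) = 1 + 5 + 3 = 9
C(5) = 1 + C(4) + C(3) = 1 + 9 + 5 = 15
C(6) = 1 + C(5) + C(4) = 1 + 15 + 9 = 25
C(7) = 1 + C(6) + C(5) = 1 + 25 + 15 = 41
C(8) = 1 + C(7) + C(6) = 1 + 41 + 25 = 67

67


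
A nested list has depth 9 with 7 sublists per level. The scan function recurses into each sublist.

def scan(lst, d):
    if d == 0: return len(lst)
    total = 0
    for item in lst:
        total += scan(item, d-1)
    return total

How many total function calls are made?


At depth 0 (root): 1 call
At depth 1: each of 1 parents calls scan on 7 children = 7 calls
At depth 2: each of 7 parents calls scan on 7 children = 49 calls
At depth 3: each of 49 parents calls scan on 7 children = 343 calls
At depth 4: each of 343 parents calls scan on 7 children = 2401 calls
At depth 5: each of 2401 parents calls scan on 7 children = 16807 calls
At depth 6: each of 16807 parents calls scan on 7 children = 117649 calls
At depth 7: each of 117649 parents calls scan on 7 children = 823543 calls
At depth 8: each of 823543 parents calls scan on 7 children = 5764801 calls
At depth 9: each of 5764801 parents calls scan on 7 children = 40353607 calls
Total: 1 + 7 + 49 + 343 + 2401 + 16807 + 117649 + 823543 + 5764801 + 40353607 = 47079208

47079208


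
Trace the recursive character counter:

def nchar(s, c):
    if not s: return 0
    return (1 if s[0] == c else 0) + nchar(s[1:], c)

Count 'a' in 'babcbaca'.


s[0]='b' != 'a' -> 0
s[0]='a' == 'a' -> 1
s[0]='b' != 'a' -> 0
s[0]='c' != 'a' -> 0
s[0]='b' != 'a' -> 0
s[0]='a' == 'a' -> 1
s[0]='c' != 'a' -> 0
s[0]='a' == 'a' -> 1
Sum: 0 + 1 + 0 + 0 + 0 + 1 + 0 + 1 = 3

3


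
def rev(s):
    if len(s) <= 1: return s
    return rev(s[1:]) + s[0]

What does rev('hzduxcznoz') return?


rev('hzduxcznoz') = rev('zduxcznoz') + 'h'
rev('zduxcznoz') = rev('duxcznoz') + 'z'
rev('duxcznoz') = rev('uxcznoz') + 'd'
rev('uxcznoz') = rev('xcznoz') + 'u'
rev('xcznoz') = rev('cznoz') + 'x'
rev('cznoz') = rev('znoz') + 'c'
rev('znoz') = rev('noz') + 'z'
rev('noz') = rev('oz') + 'n'
rev('oz') = rev('z') + 'o'
rev('z') = 'z'  (base case)
Concatenating: 'z' + 'o' + 'n' + 'z' + 'c' + 'x' + 'u' + 'd' + 'z' + 'h' = 'zonzcxudzh'

zonzcxudzh


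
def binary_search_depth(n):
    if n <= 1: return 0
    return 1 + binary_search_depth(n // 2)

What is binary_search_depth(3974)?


3974 / 2 = 1987
1987 / 2 = 993
993 / 2 = 496
496 / 2 = 248
248 / 2 = 124
124 / 2 = 62
62 / 2 = 31
31 / 2 = 15
15 / 2 = 7
7 / 2 = 3
3 / 2 = 1
Reached 1 after 11 halvings

11


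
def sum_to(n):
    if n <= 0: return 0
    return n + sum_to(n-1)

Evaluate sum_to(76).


sum_to(76)
= 76 + 75 + 74 + 73 + 72 + 71 + 70 + 69 + 68 + 67 + 66 + 65 + 64 + 63 + 62 + 61 + 60 + 59 + 58 + 57 + 56 + 55 + 54 + 53 + 52 + 51 + 50 + 49 + 48 + 47 + 46 + 45 + 44 + 43 + 42 + 41 + 40 + 39 + 38 + 37 + 36 + 35 + 34 + 33 + 32 + 31 + 30 + 29 + 28 + 27 + 26 + 25 + 24 + 23 + 22 + 21 + 20 + 19 + 18 + 17 + 16 + 15 + 14 + 13 + 12 + 11 + 10 + 9 + 8 + 7 + 6 + 5 + 4 + 3 + 2 + 1 + sum_to(0)
= 76 + 75 + 74 + 73 + 72 + 71 + 70 + 69 + 68 + 67 + 66 + 65 + 64 + 63 + 62 + 61 + 60 + 59 + 58 + 57 + 56 + 55 + 54 + 53 + 52 + 51 + 50 + 49 + 48 + 47 + 46 + 45 + 44 + 43 + 42 + 41 + 40 + 39 + 38 + 37 + 36 + 35 + 34 + 33 + 32 + 31 + 30 + 29 + 28 + 27 + 26 + 25 + 24 + 23 + 22 + 21 + 20 + 19 + 18 + 17 + 16 + 15 + 14 + 13 + 12 + 11 + 10 + 9 + 8 + 7 + 6 + 5 + 4 + 3 + 2 + 1 + 0
= 2926

2926


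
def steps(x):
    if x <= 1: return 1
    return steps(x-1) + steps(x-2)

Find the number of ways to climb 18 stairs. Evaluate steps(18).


Building up from base cases:
steps(0) = 1
steps(1) = 1
steps(2) = steps(1) + steps(0) = 1 + 1 = 2
steps(3) = steps(2) + steps(1) = 2 + 1 = 3
steps(4) = steps(3) + steps(2) = 3 + 2 = 5
steps(5) = steps(4) + steps(3) = 5 + 3 = 8
steps(6) = steps(5) + steps(4) = 8 + 5 = 13
steps(7) = steps(6) + steps(5) = 13 + 8 = 21
steps(8) = steps(7) + steps(6) = 21 + 13 = 34
steps(9) = steps(8) + steps(7) = 34 + 21 = 55
steps(10) = steps(9) + steps(8) = 55 + 34 = 89
steps(11) = steps(10) + steps(9) = 89 + 55 = 144
steps(12) = steps(11) + steps(10) = 144 + 89 = 233
steps(13) = steps(12) + steps(11) = 233 + 144 = 377
steps(14) = steps(13) + steps(12) = 377 + 233 = 610
steps(15) = steps(14) + steps(13) = 610 + 377 = 987
steps(16) = steps(15) + steps(14) = 987 + 610 = 1597
steps(17) = steps(16) + steps(15) = 1597 + 987 = 2584
steps(18) = steps(17) + steps(16) = 2584 + 1597 = 4181

4181


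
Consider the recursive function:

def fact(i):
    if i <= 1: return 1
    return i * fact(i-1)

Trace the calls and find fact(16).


fact(16)
= 16 * fact(15)
= 16 * 15 * fact(14)
= 16 * 15 * 14 * fact(13)
= 16 * 15 * 14 * 13 * fact(12)
= 16 * 15 * 14 * 13 * 12 * fact(11)
= 16 * 15 * 14 * 13 * 12 * 11 * fact(10)
= 16 * 15 * 14 * 13 * 12 * 11 * 10 * fact(9)
= 16 * 15 * 14 * 13 * 12 * 11 * 10 * 9 * fact(8)
= 16 * 15 * 14 * 13 * 12 * 11 * 10 * 9 * 8 * fact(7)
= 16 * 15 * 14 * 13 * 12 * 11 * 10 * 9 * 8 * 7 * fact(6)
= 16 * 15 * 14 * 13 * 12 * 11 * 10 * 9 * 8 * 7 * 6 * fact(5)
= 16 * 15 * 14 * 13 * 12 * 11 * 10 * 9 * 8 * 7 * 6 * 5 * fact(4)
= 16 * 15 * 14 * 13 * 12 * 11 * 10 * 9 * 8 * 7 * 6 * 5 * 4 * fact(3)
= 16 * 15 * 14 * 13 * 12 * 11 * 10 * 9 * 8 * 7 * 6 * 5 * 4 * 3 * fact(2)
= 16 * 15 * 14 * 13 * 12 * 11 * 10 * 9 * 8 * 7 * 6 * 5 * 4 * 3 * 2 * fact(1)
= 16 * 15 * 14 * 13 * 12 * 11 * 10 * 9 * 8 * 7 * 6 * 5 * 4 * 3 * 2 * 1
= 20922789888000

20922789888000


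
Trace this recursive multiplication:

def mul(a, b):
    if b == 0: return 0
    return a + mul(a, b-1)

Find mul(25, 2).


mul(25, 2) = 25 + mul(25, 1)
mul(25, 1) = 25 + mul(25, 0)
mul(25, 0) = 0  (base case)
Total: 25 + 25 + 0 = 50

50


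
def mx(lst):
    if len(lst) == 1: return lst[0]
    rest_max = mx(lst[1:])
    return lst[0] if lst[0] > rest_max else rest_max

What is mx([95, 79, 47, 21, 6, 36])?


mx([95, 79, 47, 21, 6, 36]): compare 95 with mx([79, 47, 21, 6, 36])
mx([79, 47, 21, 6, 36]): compare 79 with mx([47, 21, 6, 36])
mx([47, 21, 6, 36]): compare 47 with mx([21, 6, 36])
mx([21, 6, 36]): compare 21 with mx([6, 36])
mx([6, 36]): compare 6 with mx([36])
mx([36]) = 36  (base case)
Compare 6 with 36 -> 36
Compare 21 with 36 -> 36
Compare 47 with 36 -> 47
Compare 79 with 47 -> 79
Compare 95 with 79 -> 95

95


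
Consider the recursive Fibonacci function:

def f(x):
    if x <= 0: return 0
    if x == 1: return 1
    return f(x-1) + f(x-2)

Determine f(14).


Computing f(14) bottom-up:
f(0) = 0
f(1) = 1
f(2) = f(1) + f(0) = 1 + 0 = 1
f(3) = f(2) + f(1) = 1 + 1 = 2
f(4) = f(3) + f(2) = 2 + 1 = 3
f(5) = f(4) + f(3) = 3 + 2 = 5
f(6) = f(5) + f(4) = 5 + 3 = 8
f(7) = f(6) + f(5) = 8 + 5 = 13
f(8) = f(7) + f(6) = 13 + 8 = 21
f(9) = f(8) + f(7) = 21 + 13 = 34
f(10) = f(9) + f(8) = 34 + 21 = 55
f(11) = f(10) + f(9) = 55 + 34 = 89
f(12) = f(11) + f(10) = 89 + 55 = 144
f(13) = f(12) + f(11) = 144 + 89 = 233
f(14) = f(13) + f(12) = 233 + 144 = 377

377


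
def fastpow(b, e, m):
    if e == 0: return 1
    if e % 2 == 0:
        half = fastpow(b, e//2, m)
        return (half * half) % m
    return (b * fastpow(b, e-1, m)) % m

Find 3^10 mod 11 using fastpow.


fastpow(3, 10, 11): e is even, compute fastpow(3, 5, 11)
  fastpow(3, 5, 11): e is odd, compute fastpow(3, 4, 11)
    fastpow(3, 4, 11): e is even, compute fastpow(3, 2, 11)
      fastpow(3, 2, 11): e is even, compute fastpow(3, 1, 11)
        fastpow(3, 1, 11): e is odd, compute fastpow(3, 0, 11)
          fastpow(3, 0, 11) = 1
        (3 * 1) % 11 = 3
      half=3, (3*3) % 11 = 9
    half=9, (9*9) % 11 = 4
  (3 * 4) % 11 = 1
half=1, (1*1) % 11 = 1

1


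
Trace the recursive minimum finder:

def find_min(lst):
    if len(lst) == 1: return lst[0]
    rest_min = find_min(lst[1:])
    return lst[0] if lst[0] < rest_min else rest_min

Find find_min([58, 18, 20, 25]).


find_min([58, 18, 20, 25]): compare 58 with find_min([18, 20, 25])
find_min([18, 20, 25]): compare 18 with find_min([20, 25])
find_min([20, 25]): compare 20 with find_min([25])
find_min([25]) = 25  (base case)
Compare 20 with 25 -> 20
Compare 18 with 20 -> 18
Compare 58 with 18 -> 18

18


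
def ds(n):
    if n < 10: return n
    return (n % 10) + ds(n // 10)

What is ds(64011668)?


ds(64011668) = 8 + ds(6401166)
ds(6401166) = 6 + ds(640116)
ds(640116) = 6 + ds(64011)
ds(64011) = 1 + ds(6401)
ds(6401) = 1 + ds(640)
ds(640) = 0 + ds(64)
ds(64) = 4 + ds(6)
ds(6) = 6  (base case)
Total: 8 + 6 + 6 + 1 + 1 + 0 + 4 + 6 = 32

32


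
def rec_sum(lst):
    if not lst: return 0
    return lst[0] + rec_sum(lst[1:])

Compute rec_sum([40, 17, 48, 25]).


rec_sum([40, 17, 48, 25]) = 40 + rec_sum([17, 48, 25])
rec_sum([17, 48, 25]) = 17 + rec_sum([48, 25])
rec_sum([48, 25]) = 48 + rec_sum([25])
rec_sum([25]) = 25 + rec_sum([])
rec_sum([]) = 0  (base case)
Total: 40 + 17 + 48 + 25 + 0 = 130

130


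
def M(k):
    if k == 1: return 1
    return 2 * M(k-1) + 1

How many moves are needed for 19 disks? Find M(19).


M(19) = 2 * M(18) + 1
M(18) = 2 * M(17) + 1
M(17) = 2 * M(16) + 1
M(16) = 2 * M(15) + 1
M(15) = 2 * M(14) + 1
M(14) = 2 * M(13) + 1
M(13) = 2 * M(12) + 1
M(12) = 2 * M(11) + 1
M(11) = 2 * M(10) + 1
M(10) = 2 * M(9) + 1
M(9) = 2 * M(8) + 1
M(8) = 2 * M(7) + 1
M(7) = 2 * M(6) + 1
M(6) = 2 * M(5) + 1
M(5) = 2 * M(4) + 1
M(4) = 2 * M(3) + 1
M(3) = 2 * M(2) + 1
M(2) = 2 * M(1) + 1
M(1) = 1  (base case)
M(2) = 2 * 1 + 1 = 3
M(3) = 2 * 3 + 1 = 7
M(4) = 2 * 7 + 1 = 15
M(5) = 2 * 15 + 1 = 31
M(6) = 2 * 31 + 1 = 63
M(7) = 2 * 63 + 1 = 127
M(8) = 2 * 127 + 1 = 255
M(9) = 2 * 255 + 1 = 511
M(10) = 2 * 511 + 1 = 1023
M(11) = 2 * 1023 + 1 = 2047
M(12) = 2 * 2047 + 1 = 4095
M(13) = 2 * 4095 + 1 = 8191
M(14) = 2 * 8191 + 1 = 16383
M(15) = 2 * 16383 + 1 = 32767
M(16) = 2 * 32767 + 1 = 65535
M(17) = 2 * 65535 + 1 = 131071
M(18) = 2 * 131071 + 1 = 262143
M(19) = 2 * 262143 + 1 = 524287

524287


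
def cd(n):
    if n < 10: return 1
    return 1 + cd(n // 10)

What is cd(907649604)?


cd(907649604) = 1 + cd(90764960)
cd(90764960) = 1 + cd(9076496)
cd(9076496) = 1 + cd(907649)
cd(907649) = 1 + cd(90764)
cd(90764) = 1 + cd(9076)
cd(9076) = 1 + cd(907)
cd(907) = 1 + cd(90)
cd(90) = 1 + cd(9)
cd(9) = 1  (base case: 9 < 10)
Unwinding: 1 + 1 + 1 + 1 + 1 + 1 + 1 + 1 + 1 = 9

9


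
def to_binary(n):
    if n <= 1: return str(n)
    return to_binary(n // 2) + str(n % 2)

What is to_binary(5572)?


to_binary(5572) = to_binary(2786) + '0'
to_binary(2786) = to_binary(1393) + '0'
to_binary(1393) = to_binary(696) + '1'
to_binary(696) = to_binary(348) + '0'
to_binary(348) = to_binary(174) + '0'
to_binary(174) = to_binary(87) + '0'
to_binary(87) = to_binary(43) + '1'
to_binary(43) = to_binary(21) + '1'
to_binary(21) = to_binary(10) + '1'
to_binary(10) = to_binary(5) + '0'
to_binary(5) = to_binary(2) + '1'
to_binary(2) = to_binary(1) + '0'
to_binary(1) = '1'  (base case)
Concatenating: '1' + '0' + '1' + '0' + '1' + '1' + '1' + '0' + '0' + '0' + '1' + '0' + '0' = '1010111000100'

1010111000100


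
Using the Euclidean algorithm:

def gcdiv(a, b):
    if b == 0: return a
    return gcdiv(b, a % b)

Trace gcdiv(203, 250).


gcdiv(203, 250) = gcdiv(250, 203)
gcdiv(250, 203) = gcdiv(203, 47)
gcdiv(203, 47) = gcdiv(47, 15)
gcdiv(47, 15) = gcdiv(15, 2)
gcdiv(15, 2) = gcdiv(2, 1)
gcdiv(2, 1) = gcdiv(1, 0)
gcdiv(1, 0) = 1  (base case)

1


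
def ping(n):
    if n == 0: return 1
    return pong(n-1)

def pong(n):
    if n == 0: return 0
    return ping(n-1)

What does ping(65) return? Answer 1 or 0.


ping(65) = pong(64)
pong(64) = ping(63)
ping(63) = pong(62)
pong(62) = ping(61)
ping(61) = pong(60)
pong(60) = ping(59)
ping(59) = pong(58)
pong(58) = ping(57)
ping(57) = pong(56)
pong(56) = ping(55)
ping(55) = pong(54)
pong(54) = ping(53)
ping(53) = pong(52)
pong(52) = ping(51)
ping(51) = pong(50)
pong(50) = ping(49)
ping(49) = pong(48)
pong(48) = ping(47)
ping(47) = pong(46)
pong(46) = ping(45)
ping(45) = pong(44)
pong(44) = ping(43)
ping(43) = pong(42)
pong(42) = ping(41)
ping(41) = pong(40)
pong(40) = ping(39)
ping(39) = pong(38)
pong(38) = ping(37)
ping(37) = pong(36)
pong(36) = ping(35)
ping(35) = pong(34)
pong(34) = ping(33)
ping(33) = pong(32)
pong(32) = ping(31)
ping(31) = pong(30)
pong(30) = ping(29)
ping(29) = pong(28)
pong(28) = ping(27)
ping(27) = pong(26)
pong(26) = ping(25)
ping(25) = pong(24)
pong(24) = ping(23)
ping(23) = pong(22)
pong(22) = ping(21)
ping(21) = pong(20)
pong(20) = ping(19)
ping(19) = pong(18)
pong(18) = ping(17)
ping(17) = pong(16)
pong(16) = ping(15)
ping(15) = pong(14)
pong(14) = ping(13)
ping(13) = pong(12)
pong(12) = ping(11)
ping(11) = pong(10)
pong(10) = ping(9)
ping(9) = pong(8)
pong(8) = ping(7)
ping(7) = pong(6)
pong(6) = ping(5)
ping(5) = pong(4)
pong(4) = ping(3)
ping(3) = pong(2)
pong(2) = ping(1)
ping(1) = pong(0)
pong(0) = 0  (base case)
Result: 0

0


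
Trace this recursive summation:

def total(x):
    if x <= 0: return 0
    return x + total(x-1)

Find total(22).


total(22)
= 22 + 21 + 20 + 19 + 18 + 17 + 16 + 15 + 14 + 13 + 12 + 11 + 10 + 9 + 8 + 7 + 6 + 5 + 4 + 3 + 2 + 1 + total(0)
= 22 + 21 + 20 + 19 + 18 + 17 + 16 + 15 + 14 + 13 + 12 + 11 + 10 + 9 + 8 + 7 + 6 + 5 + 4 + 3 + 2 + 1 + 0
= 253

253


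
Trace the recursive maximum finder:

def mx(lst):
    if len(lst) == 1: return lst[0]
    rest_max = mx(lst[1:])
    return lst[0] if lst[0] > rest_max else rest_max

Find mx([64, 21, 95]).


mx([64, 21, 95]): compare 64 with mx([21, 95])
mx([21, 95]): compare 21 with mx([95])
mx([95]) = 95  (base case)
Compare 21 with 95 -> 95
Compare 64 with 95 -> 95

95


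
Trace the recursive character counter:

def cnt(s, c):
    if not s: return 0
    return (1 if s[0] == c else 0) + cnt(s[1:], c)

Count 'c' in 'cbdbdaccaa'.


s[0]='c' == 'c' -> 1
s[0]='b' != 'c' -> 0
s[0]='d' != 'c' -> 0
s[0]='b' != 'c' -> 0
s[0]='d' != 'c' -> 0
s[0]='a' != 'c' -> 0
s[0]='c' == 'c' -> 1
s[0]='c' == 'c' -> 1
s[0]='a' != 'c' -> 0
s[0]='a' != 'c' -> 0
Sum: 1 + 0 + 0 + 0 + 0 + 0 + 1 + 1 + 0 + 0 = 3

3


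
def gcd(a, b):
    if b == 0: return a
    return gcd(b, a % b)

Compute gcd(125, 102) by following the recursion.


gcd(125, 102) = gcd(102, 23)
gcd(102, 23) = gcd(23, 10)
gcd(23, 10) = gcd(10, 3)
gcd(10, 3) = gcd(3, 1)
gcd(3, 1) = gcd(1, 0)
gcd(1, 0) = 1  (base case)

1


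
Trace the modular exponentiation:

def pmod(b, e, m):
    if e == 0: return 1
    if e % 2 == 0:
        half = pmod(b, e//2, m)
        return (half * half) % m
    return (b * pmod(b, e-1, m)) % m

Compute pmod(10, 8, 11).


pmod(10, 8, 11): e is even, compute pmod(10, 4, 11)
  pmod(10, 4, 11): e is even, compute pmod(10, 2, 11)
    pmod(10, 2, 11): e is even, compute pmod(10, 1, 11)
      pmod(10, 1, 11): e is odd, compute pmod(10, 0, 11)
        pmod(10, 0, 11) = 1
      (10 * 1) % 11 = 10
    half=10, (10*10) % 11 = 1
  half=1, (1*1) % 11 = 1
half=1, (1*1) % 11 = 1

1


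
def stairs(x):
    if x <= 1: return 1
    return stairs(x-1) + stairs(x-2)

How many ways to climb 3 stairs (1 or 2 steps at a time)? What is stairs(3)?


Building up from base cases:
stairs(0) = 1
stairs(1) = 1
stairs(2) = stairs(1) + stairs(0) = 1 + 1 = 2
stairs(3) = stairs(2) + stairs(1) = 2 + 1 = 3

3


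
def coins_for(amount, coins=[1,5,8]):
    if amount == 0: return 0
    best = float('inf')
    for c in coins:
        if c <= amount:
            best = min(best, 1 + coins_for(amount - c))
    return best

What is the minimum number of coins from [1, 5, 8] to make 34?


Building up with DP:
coins_for(0) = 0
coins_for(1) = min(1+coins_for(0)=1+0=1) = 1
coins_for(2) = min(1+coins_for(1)=1+1=2) = 2
coins_for(3) = min(1+coins_for(2)=1+2=3) = 3
coins_for(4) = min(1+coins_for(3)=1+3=4) = 4
coins_for(5) = min(1+coins_for(4)=1+4=5, 1+coins_for(0)=1+0=1) = 1
coins_for(6) = min(1+coins_for(5)=1+1=2, 1+coins_for(1)=1+1=2) = 2
coins_for(7) = min(1+coins_for(6)=1+2=3, 1+coins_for(2)=1+2=3) = 3
coins_for(8) = min(1+coins_for(7)=1+3=4, 1+coins_for(3)=1+3=4, 1+coins_for(0)=1+0=1) = 1
coins_for(9) = min(1+coins_for(8)=1+1=2, 1+coins_for(4)=1+4=5, 1+coins_for(1)=1+1=2) = 2
coins_for(10) = min(1+coins_for(9)=1+2=3, 1+coins_for(5)=1+1=2, 1+coins_for(2)=1+2=3) = 2
coins_for(11) = min(1+coins_for(10)=1+2=3, 1+coins_for(6)=1+2=3, 1+coins_for(3)=1+3=4) = 3
coins_for(12) = min(1+coins_for(11)=1+3=4, 1+coins_for(7)=1+3=4, 1+coins_for(4)=1+4=5) = 4
coins_for(13) = min(1+coins_for(12)=1+4=5, 1+coins_for(8)=1+1=2, 1+coins_for(5)=1+1=2) = 2
coins_for(14) = min(1+coins_for(13)=1+2=3, 1+coins_for(9)=1+2=3, 1+coins_for(6)=1+2=3) = 3
coins_for(15) = min(1+coins_for(14)=1+3=4, 1+coins_for(10)=1+2=3, 1+coins_for(7)=1+3=4) = 3
coins_for(16) = min(1+coins_for(15)=1+3=4, 1+coins_for(11)=1+3=4, 1+coins_for(8)=1+1=2) = 2
coins_for(17) = min(1+coins_for(16)=1+2=3, 1+coins_for(12)=1+4=5, 1+coins_for(9)=1+2=3) = 3
coins_for(18) = min(1+coins_for(17)=1+3=4, 1+coins_for(13)=1+2=3, 1+coins_for(10)=1+2=3) = 3
coins_for(19) = min(1+coins_for(18)=1+3=4, 1+coins_for(14)=1+3=4, 1+coins_for(11)=1+3=4) = 4
coins_for(20) = min(1+coins_for(19)=1+4=5, 1+coins_for(15)=1+3=4, 1+coins_for(12)=1+4=5) = 4
coins_for(21) = min(1+coins_for(20)=1+4=5, 1+coins_for(16)=1+2=3, 1+coins_for(13)=1+2=3) = 3
coins_for(22) = min(1+coins_for(21)=1+3=4, 1+coins_for(17)=1+3=4, 1+coins_for(14)=1+3=4) = 4
coins_for(23) = min(1+coins_for(22)=1+4=5, 1+coins_for(18)=1+3=4, 1+coins_for(15)=1+3=4) = 4
coins_for(24) = min(1+coins_for(23)=1+4=5, 1+coins_for(19)=1+4=5, 1+coins_for(16)=1+2=3) = 3
coins_for(25) = min(1+coins_for(24)=1+3=4, 1+coins_for(20)=1+4=5, 1+coins_for(17)=1+3=4) = 4
coins_for(26) = min(1+coins_for(25)=1+4=5, 1+coins_for(21)=1+3=4, 1+coins_for(18)=1+3=4) = 4
coins_for(27) = min(1+coins_for(26)=1+4=5, 1+coins_for(22)=1+4=5, 1+coins_for(19)=1+4=5) = 5
coins_for(28) = min(1+coins_for(27)=1+5=6, 1+coins_for(23)=1+4=5, 1+coins_for(20)=1+4=5) = 5
coins_for(29) = min(1+coins_for(28)=1+5=6, 1+coins_for(24)=1+3=4, 1+coins_for(21)=1+3=4) = 4
coins_for(30) = min(1+coins_for(29)=1+4=5, 1+coins_for(25)=1+4=5, 1+coins_for(22)=1+4=5) = 5
coins_for(31) = min(1+coins_for(30)=1+5=6, 1+coins_for(26)=1+4=5, 1+coins_for(23)=1+4=5) = 5
coins_for(32) = min(1+coins_for(31)=1+5=6, 1+coins_for(27)=1+5=6, 1+coins_for(24)=1+3=4) = 4
coins_for(33) = min(1+coins_for(32)=1+4=5, 1+coins_for(28)=1+5=6, 1+coins_for(25)=1+4=5) = 5
coins_for(34) = min(1+coins_for(33)=1+5=6, 1+coins_for(29)=1+4=5, 1+coins_for(26)=1+4=5) = 5

5


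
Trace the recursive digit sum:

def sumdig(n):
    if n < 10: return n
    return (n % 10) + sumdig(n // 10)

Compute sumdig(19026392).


sumdig(19026392) = 2 + sumdig(1902639)
sumdig(1902639) = 9 + sumdig(190263)
sumdig(190263) = 3 + sumdig(19026)
sumdig(19026) = 6 + sumdig(1902)
sumdig(1902) = 2 + sumdig(190)
sumdig(190) = 0 + sumdig(19)
sumdig(19) = 9 + sumdig(1)
sumdig(1) = 1  (base case)
Total: 2 + 9 + 3 + 6 + 2 + 0 + 9 + 1 = 32

32


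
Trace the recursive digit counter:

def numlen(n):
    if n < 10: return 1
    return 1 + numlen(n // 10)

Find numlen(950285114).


numlen(950285114) = 1 + numlen(95028511)
numlen(95028511) = 1 + numlen(9502851)
numlen(9502851) = 1 + numlen(950285)
numlen(950285) = 1 + numlen(95028)
numlen(95028) = 1 + numlen(9502)
numlen(9502) = 1 + numlen(950)
numlen(950) = 1 + numlen(95)
numlen(95) = 1 + numlen(9)
numlen(9) = 1  (base case: 9 < 10)
Unwinding: 1 + 1 + 1 + 1 + 1 + 1 + 1 + 1 + 1 = 9

9


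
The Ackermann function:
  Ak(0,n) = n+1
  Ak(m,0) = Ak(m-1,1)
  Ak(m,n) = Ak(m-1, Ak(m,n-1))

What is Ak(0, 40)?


Ak(0, 40) = 41
Result: Ak(0, 40) = 41

41


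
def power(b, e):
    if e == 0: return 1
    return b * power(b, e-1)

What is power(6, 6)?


power(6, 6)
= 6 * power(6, 5)
= 6 * 6 * power(6, 4)
= 6 * 6 * 6 * power(6, 3)
= 6 * 6 * 6 * 6 * power(6, 2)
= 6 * 6 * 6 * 6 * 6 * power(6, 1)
= 6 * 6 * 6 * 6 * 6 * 6 * power(6, 0)
= 6 * 6 * 6 * 6 * 6 * 6 * 1
= 46656

46656


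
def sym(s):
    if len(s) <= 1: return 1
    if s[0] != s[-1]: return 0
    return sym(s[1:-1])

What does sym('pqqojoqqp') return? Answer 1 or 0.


sym('pqqojoqqp'): s[0]='p' == s[-1]='p' -> check sym('qqojoqq')
sym('qqojoqq'): s[0]='q' == s[-1]='q' -> check sym('qojoq')
sym('qojoq'): s[0]='q' == s[-1]='q' -> check sym('ojo')
sym('ojo'): s[0]='o' == s[-1]='o' -> check sym('j')
sym('j'): len <= 1 -> return 1  (base case)
Result: 1 (palindrome)

1


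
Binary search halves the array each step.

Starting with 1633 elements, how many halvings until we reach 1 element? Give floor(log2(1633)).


1633 / 2 = 816
816 / 2 = 408
408 / 2 = 204
204 / 2 = 102
102 / 2 = 51
51 / 2 = 25
25 / 2 = 12
12 / 2 = 6
6 / 2 = 3
3 / 2 = 1
Reached 1 after 10 halvings

10


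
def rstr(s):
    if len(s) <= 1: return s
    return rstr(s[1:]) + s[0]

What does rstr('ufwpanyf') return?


rstr('ufwpanyf') = rstr('fwpanyf') + 'u'
rstr('fwpanyf') = rstr('wpanyf') + 'f'
rstr('wpanyf') = rstr('panyf') + 'w'
rstr('panyf') = rstr('anyf') + 'p'
rstr('anyf') = rstr('nyf') + 'a'
rstr('nyf') = rstr('yf') + 'n'
rstr('yf') = rstr('f') + 'y'
rstr('f') = 'f'  (base case)
Concatenating: 'f' + 'y' + 'n' + 'a' + 'p' + 'w' + 'f' + 'u' = 'fynapwfu'

fynapwfu


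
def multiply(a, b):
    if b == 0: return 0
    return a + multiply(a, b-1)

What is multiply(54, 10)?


multiply(54, 10) = 54 + multiply(54, 9)
multiply(54, 9) = 54 + multiply(54, 8)
multiply(54, 8) = 54 + multiply(54, 7)
multiply(54, 7) = 54 + multiply(54, 6)
multiply(54, 6) = 54 + multiply(54, 5)
multiply(54, 5) = 54 + multiply(54, 4)
multiply(54, 4) = 54 + multiply(54, 3)
multiply(54, 3) = 54 + multiply(54, 2)
multiply(54, 2) = 54 + multiply(54, 1)
multiply(54, 1) = 54 + multiply(54, 0)
multiply(54, 0) = 0  (base case)
Total: 54 + 54 + 54 + 54 + 54 + 54 + 54 + 54 + 54 + 54 + 0 = 540

540


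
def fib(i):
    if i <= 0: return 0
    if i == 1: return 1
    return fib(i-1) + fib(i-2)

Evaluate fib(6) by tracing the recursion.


Computing fib(6) bottom-up:
fib(0) = 0
fib(1) = 1
fib(2) = fib(1) + fib(0) = 1 + 0 = 1
fib(3) = fib(2) + fib(1) = 1 + 1 = 2
fib(4) = fib(3) + fib(2) = 2 + 1 = 3
fib(5) = fib(4) + fib(3) = 3 + 2 = 5
fib(6) = fib(5) + fib(4) = 5 + 3 = 8

8


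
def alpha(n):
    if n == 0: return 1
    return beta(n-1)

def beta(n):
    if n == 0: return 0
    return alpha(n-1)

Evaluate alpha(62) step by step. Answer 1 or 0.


alpha(62) = beta(61)
beta(61) = alpha(60)
alpha(60) = beta(59)
beta(59) = alpha(58)
alpha(58) = beta(57)
beta(57) = alpha(56)
alpha(56) = beta(55)
beta(55) = alpha(54)
alpha(54) = beta(53)
beta(53) = alpha(52)
alpha(52) = beta(51)
beta(51) = alpha(50)
alpha(50) = beta(49)
beta(49) = alpha(48)
alpha(48) = beta(47)
beta(47) = alpha(46)
alpha(46) = beta(45)
beta(45) = alpha(44)
alpha(44) = beta(43)
beta(43) = alpha(42)
alpha(42) = beta(41)
beta(41) = alpha(40)
alpha(40) = beta(39)
beta(39) = alpha(38)
alpha(38) = beta(37)
beta(37) = alpha(36)
alpha(36) = beta(35)
beta(35) = alpha(34)
alpha(34) = beta(33)
beta(33) = alpha(32)
alpha(32) = beta(31)
beta(31) = alpha(30)
alpha(30) = beta(29)
beta(29) = alpha(28)
alpha(28) = beta(27)
beta(27) = alpha(26)
alpha(26) = beta(25)
beta(25) = alpha(24)
alpha(24) = beta(23)
beta(23) = alpha(22)
alpha(22) = beta(21)
beta(21) = alpha(20)
alpha(20) = beta(19)
beta(19) = alpha(18)
alpha(18) = beta(17)
beta(17) = alpha(16)
alpha(16) = beta(15)
beta(15) = alpha(14)
alpha(14) = beta(13)
beta(13) = alpha(12)
alpha(12) = beta(11)
beta(11) = alpha(10)
alpha(10) = beta(9)
beta(9) = alpha(8)
alpha(8) = beta(7)
beta(7) = alpha(6)
alpha(6) = beta(5)
beta(5) = alpha(4)
alpha(4) = beta(3)
beta(3) = alpha(2)
alpha(2) = beta(1)
beta(1) = alpha(0)
alpha(0) = 1  (base case)
Result: 1

1
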